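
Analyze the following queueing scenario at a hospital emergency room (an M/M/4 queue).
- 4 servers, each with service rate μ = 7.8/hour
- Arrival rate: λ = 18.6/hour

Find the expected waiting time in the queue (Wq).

Traffic intensity: ρ = λ/(cμ) = 18.6/(4×7.8) = 0.5962
Since ρ = 0.5962 < 1, system is stable.
Offered load a = λ/μ = cρ = 18.6/7.8 = 2.3846
P₀ = [ Σₙ₌₀^3 aⁿ/n! + a^4/(4!(1-ρ)) ]⁻¹
Σ = a^0/0! + a^1/1! + a^2/2! + a^3/3! = 1.0000 + 2.3846 + 2.8432 + 2.2600 = 8.4878
a^4/(4!(1-ρ)) = 32.3350/(24 × 0.403846) = 3.3362
P₀ = 1/(8.4878 + 3.3362) = 0.08457
Lq = P₀·a^4·ρ / (4!(1-ρ)²) = 0.08457 × 32.3350 × 0.5962 / (24 × 0.1631) = 0.4165
Wq = Lq/λ = 0.4165/18.6 = 0.02239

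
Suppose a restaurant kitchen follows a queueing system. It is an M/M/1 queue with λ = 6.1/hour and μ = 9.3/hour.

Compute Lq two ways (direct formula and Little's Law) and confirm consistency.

Method 1 (direct): Lq = λ²/(μ(μ-λ)) = 37.21/(9.3 × 3.20) = 1.2503

Method 2 (Little's Law):
W = 1/(μ-λ) = 1/3.20 = 0.31250
Wq = W - 1/μ = 0.31250 - 0.10753 = 0.20497
Lq = λWq = 6.1 × 0.20497 = 1.2503 ✔ (matches Method 1)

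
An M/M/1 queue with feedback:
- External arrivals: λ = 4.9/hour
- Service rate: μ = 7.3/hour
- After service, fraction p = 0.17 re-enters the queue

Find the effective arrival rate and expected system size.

Effective arrival rate: λ_eff = λ/(1-p) = 4.9/(1-0.17) = 4.9/0.83 = 5.90361
ρ = λ_eff/μ = 5.90361/7.3 = 0.808714
L = ρ/(1-ρ) = 0.808714/(1-0.808714) = 4.2278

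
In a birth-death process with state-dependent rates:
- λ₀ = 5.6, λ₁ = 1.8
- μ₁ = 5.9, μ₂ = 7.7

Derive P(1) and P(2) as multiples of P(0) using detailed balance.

Balance equations:
State 0: λ₀P₀ = μ₁P₁ → P₁ = (λ₀/μ₁)P₀ = (5.6/5.9)P₀ = 0.9492P₀
State 1: P₂ = (λ₀λ₁)/(μ₁μ₂)P₀ = (5.6×1.8)/(5.9×7.7)P₀ = 0.2219P₀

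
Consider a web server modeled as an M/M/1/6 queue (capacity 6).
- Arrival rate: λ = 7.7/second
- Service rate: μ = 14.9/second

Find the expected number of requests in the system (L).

ρ = λ/μ = 7.7/14.9 = 0.516779
P₀ = (1-ρ)/(1-ρ^(K+1)) = (1-0.516779)/(1-0.516779^7) = 0.4832/0.9902 = 0.4880
P_K = P₀×ρ^K = 0.48802 × 0.516779^6 = 0.48802 × 0.019047 = 0.009295
L = ρ[1 - (K+1)ρ^K + Kρ^(K+1)] / [(1-ρ)(1-ρ^(K+1))]
L = 0.516779 × (1 - 7×0.019047 + 6×0.0098431) / ((1 - 0.516779) × (1 - 0.0098431)) = 0.9999 requests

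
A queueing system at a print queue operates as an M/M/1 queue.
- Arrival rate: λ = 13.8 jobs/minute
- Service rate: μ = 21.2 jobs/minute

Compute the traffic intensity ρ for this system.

Server utilization: ρ = λ/μ
ρ = 13.8/21.2 = 0.6509
The server is busy 65.09% of the time.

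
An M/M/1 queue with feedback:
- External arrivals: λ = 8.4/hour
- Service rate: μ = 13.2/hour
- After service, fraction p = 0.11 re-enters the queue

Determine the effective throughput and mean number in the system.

Effective arrival rate: λ_eff = λ/(1-p) = 8.4/(1-0.11) = 8.4/0.89 = 9.4382
ρ = λ_eff/μ = 9.4382/13.2 = 0.71502
L = ρ/(1-ρ) = 0.71502/(1-0.71502) = 2.5090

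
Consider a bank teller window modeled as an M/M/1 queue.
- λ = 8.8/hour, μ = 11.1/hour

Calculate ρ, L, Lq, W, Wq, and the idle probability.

Step 1: ρ = λ/μ = 8.8/11.1 = 0.7928
Step 2: L = λ/(μ-λ) = 8.8/2.30 = 3.8261
Step 3: Lq = λ²/(μ(μ-λ)) = 77.44/(11.1×2.30) = 3.0333
Step 4: W = 1/(μ-λ) = 1/2.30 = 0.43478
Step 5: Wq = λ/(μ(μ-λ)) = 8.8/(11.1×2.30) = 0.3447
Step 6: P(0) = 1-ρ = 0.2072
Verify: L = λW = 8.8×0.43478 = 3.8261 ✔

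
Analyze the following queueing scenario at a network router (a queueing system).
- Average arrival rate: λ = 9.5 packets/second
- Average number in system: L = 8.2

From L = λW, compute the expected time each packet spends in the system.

Little's Law: L = λW, so W = L/λ
W = 8.2/9.5 = 0.8632 seconds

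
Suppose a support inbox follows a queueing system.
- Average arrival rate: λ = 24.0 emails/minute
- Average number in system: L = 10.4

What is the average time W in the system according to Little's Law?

Little's Law: L = λW, so W = L/λ
W = 10.4/24.0 = 0.4333 minutes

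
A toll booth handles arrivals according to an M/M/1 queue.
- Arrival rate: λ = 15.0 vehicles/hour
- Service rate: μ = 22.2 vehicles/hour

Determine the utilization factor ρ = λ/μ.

Server utilization: ρ = λ/μ
ρ = 15.0/22.2 = 0.6757
The server is busy 67.57% of the time.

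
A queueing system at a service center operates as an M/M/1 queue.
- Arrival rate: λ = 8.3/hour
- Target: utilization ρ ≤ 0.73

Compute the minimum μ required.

ρ = λ/μ, so μ = λ/ρ
μ ≥ 8.3/0.73 = 11.3699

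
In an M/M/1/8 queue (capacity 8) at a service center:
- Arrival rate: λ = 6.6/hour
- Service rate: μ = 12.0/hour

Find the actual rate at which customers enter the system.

ρ = λ/μ = 6.6/12.0 = 0.5500
P₀ = (1-ρ)/(1-ρ^(K+1)) = (1-0.5500)/(1-0.5500^9) = 0.4500/0.9954 = 0.4521
P_K = P₀×ρ^K = 0.4521 × 0.5500^8 = 0.4521 × 0.008373 = 0.003785
λ_eff = λ(1-P_K) = 6.6 × (1 - 0.003785) = 6.6 × 0.99621 = 6.5750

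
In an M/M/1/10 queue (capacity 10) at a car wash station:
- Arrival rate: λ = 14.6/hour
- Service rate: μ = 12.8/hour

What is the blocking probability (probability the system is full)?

ρ = λ/μ = 14.6/12.8 = 1.14062
P₀ = (1-ρ)/(1-ρ^(K+1)) = (1-1.14062)/(1-1.14062^11) = -0.14062/-3.2516 = 0.04325
P_K = P₀×ρ^K = 0.04325 × 1.14062^10 = 0.04325 × 3.7274 = 0.1612
Blocking probability = 16.12%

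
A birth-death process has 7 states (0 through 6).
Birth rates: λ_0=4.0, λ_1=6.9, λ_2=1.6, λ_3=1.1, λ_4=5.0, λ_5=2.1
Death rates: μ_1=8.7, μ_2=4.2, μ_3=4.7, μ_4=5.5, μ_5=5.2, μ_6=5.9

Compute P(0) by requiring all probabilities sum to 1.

Ratios P(n)/P(0) = (λ₀···λₙ₋₁)/(μ₁···μₙ):
P(1)/P(0) = (4.0)/(8.7) = 0.4598
P(2)/P(0) = (4.0×6.9)/(8.7×4.2) = 0.7553
P(3)/P(0) = (4.0×6.9×1.6)/(8.7×4.2×4.7) = 0.2571
P(4)/P(0) = (4.0×6.9×1.6×1.1)/(8.7×4.2×4.7×5.5) = 0.05143
P(5)/P(0) = (4.0×6.9×1.6×1.1×5.0)/(8.7×4.2×4.7×5.5×5.2) = 0.04945
P(6)/P(0) = (4.0×6.9×1.6×1.1×5.0×2.1)/(8.7×4.2×4.7×5.5×5.2×5.9) = 0.01760

Normalization: ∑ P(n) = 1
P(0) × (1.0000 + 0.4598 + 0.7553 + 0.2571 + 0.05143 + 0.04945 + 0.01760) = 1
P(0) × 2.5907 = 1
P(0) = 1/2.5907 = 0.3860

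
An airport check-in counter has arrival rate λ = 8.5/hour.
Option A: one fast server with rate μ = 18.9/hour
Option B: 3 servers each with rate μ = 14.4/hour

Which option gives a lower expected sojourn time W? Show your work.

Option A: single server μ = 18.9 (M/M/1)
  ρ_A = 8.5/18.9 = 0.4497
  W_A = 1/(μ-λ) = 1/(18.9-8.5) = 1/10.40 = 0.09615

Option B: 3 servers μ = 14.4 (M/M/3)
  ρ_B = λ/(cμ) = 8.5/(3×14.4) = 0.1968
  Offered load a = λ/μ = cρ = 8.5/14.4 = 0.5903
  P₀ = [ Σₙ₌₀^2 aⁿ/n! + a^3/(3!(1-ρ)) ]⁻¹
  Σ = a^0/0! + a^1/1! + a^2/2! = 1.0000 + 0.5903 + 0.1742 = 1.7645
  a^3/(3!(1-ρ)) = 0.205669/(6 × 0.803241) = 0.04267
  P₀ = 1/(1.7645 + 0.04267) = 0.5534
  Lq = P₀·a^3·ρ / (3!(1-ρ)²) = 0.55335 × 0.20567 × 0.19676 / (6 × 0.64520) = 0.005784
  Wq_B = Lq/λ = 0.005784/8.5 = 0.0006805
  W_B = Wq_B + 1/μ = 0.0006805 + 0.06944 = 0.07012

Since W_B = 0.07012 < W_A = 0.09615, Option B (multiple servers) has the shorter time in system.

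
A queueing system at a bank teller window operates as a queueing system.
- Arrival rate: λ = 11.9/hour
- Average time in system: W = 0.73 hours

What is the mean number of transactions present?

Little's Law: L = λW
L = 11.9 × 0.73 = 8.6870 transactions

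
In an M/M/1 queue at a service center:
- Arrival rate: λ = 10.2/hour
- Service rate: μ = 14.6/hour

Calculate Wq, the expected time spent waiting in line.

First, compute utilization: ρ = λ/μ = 10.2/14.6 = 0.6986
For M/M/1: Wq = λ/(μ(μ-λ))
Wq = 10.2/(14.6 × (14.6-10.2))
Wq = 10.2/(14.6 × 4.40)
Wq = 0.1588 hours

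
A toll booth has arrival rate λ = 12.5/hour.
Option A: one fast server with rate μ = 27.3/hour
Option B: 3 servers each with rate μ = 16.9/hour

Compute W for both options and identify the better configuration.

Option A: single server μ = 27.3 (M/M/1)
  ρ_A = 12.5/27.3 = 0.4579
  W_A = 1/(μ-λ) = 1/(27.3-12.5) = 1/14.80 = 0.06757

Option B: 3 servers μ = 16.9 (M/M/3)
  ρ_B = λ/(cμ) = 12.5/(3×16.9) = 0.2465
  Offered load a = λ/μ = cρ = 12.5/16.9 = 0.7396
  P₀ = [ Σₙ₌₀^2 aⁿ/n! + a^3/(3!(1-ρ)) ]⁻¹
  Σ = a^0/0! + a^1/1! + a^2/2! = 1.0000 + 0.73964 + 0.27354 = 2.0132
  a^3/(3!(1-ρ)) = 0.40464/(6 × 0.75345) = 0.08951
  P₀ = 1/(2.0132 + 0.08951) = 0.4756
  Lq = P₀·a^3·ρ / (3!(1-ρ)²) = 0.4756 × 0.4046 × 0.2465 / (6 × 0.5677) = 0.01393
  Wq_B = Lq/λ = 0.01393/12.5 = 0.0011144
  W_B = Wq_B + 1/μ = 0.0011144 + 0.059172 = 0.06029

Since W_B = 0.06029 < W_A = 0.06757, Option B (multiple servers) has the shorter time in system.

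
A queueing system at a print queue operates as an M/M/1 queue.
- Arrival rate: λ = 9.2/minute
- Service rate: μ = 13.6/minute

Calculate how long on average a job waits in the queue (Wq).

First, compute utilization: ρ = λ/μ = 9.2/13.6 = 0.6765
For M/M/1: Wq = λ/(μ(μ-λ))
Wq = 9.2/(13.6 × (13.6-9.2))
Wq = 9.2/(13.6 × 4.40)
Wq = 0.1537 minutes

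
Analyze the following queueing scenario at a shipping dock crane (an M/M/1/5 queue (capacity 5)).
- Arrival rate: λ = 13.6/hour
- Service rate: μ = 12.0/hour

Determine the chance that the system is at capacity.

ρ = λ/μ = 13.6/12.0 = 1.13333
P₀ = (1-ρ)/(1-ρ^(K+1)) = (1-1.13333)/(1-1.13333^6) = -0.1333/-1.1190 = 0.1191
P_K = P₀×ρ^K = 0.11915 × 1.13333^5 = 0.11915 × 1.8697 = 0.2228
Blocking probability = 22.28%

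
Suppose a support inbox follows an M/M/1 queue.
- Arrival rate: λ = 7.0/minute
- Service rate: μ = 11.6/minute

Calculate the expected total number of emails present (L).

ρ = λ/μ = 7.0/11.6 = 0.6034
For M/M/1: L = λ/(μ-λ)
L = 7.0/(11.6-7.0) = 7.0/4.60
L = 1.5217 emails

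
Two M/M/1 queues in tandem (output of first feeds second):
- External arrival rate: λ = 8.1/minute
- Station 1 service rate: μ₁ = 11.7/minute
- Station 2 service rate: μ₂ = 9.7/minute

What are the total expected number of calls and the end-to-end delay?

By Jackson's theorem, each station behaves as independent M/M/1.
Station 1: ρ₁ = 8.1/11.7 = 0.6923, L₁ = ρ₁/(1-ρ₁) = λ/(μ₁-λ) = 8.1/3.60 = 2.2500
Station 2: ρ₂ = 8.1/9.7 = 0.8351, L₂ = ρ₂/(1-ρ₂) = λ/(μ₂-λ) = 8.1/1.60 = 5.0625
Total: L = L₁ + L₂ = 2.2500 + 5.0625 = 7.3125
W = L/λ = 7.3125/8.1 = 0.9028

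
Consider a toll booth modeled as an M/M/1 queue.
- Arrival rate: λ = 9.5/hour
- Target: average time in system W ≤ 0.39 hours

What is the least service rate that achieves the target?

For M/M/1: W = 1/(μ-λ)
Need W ≤ 0.39, so 1/(μ-λ) ≤ 0.39
μ - λ ≥ 1/0.39 = 2.5641
μ ≥ 9.5 + 2.5641 = 12.0641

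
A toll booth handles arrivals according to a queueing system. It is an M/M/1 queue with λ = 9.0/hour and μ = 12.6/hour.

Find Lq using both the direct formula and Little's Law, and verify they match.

Method 1 (direct): Lq = λ²/(μ(μ-λ)) = 81.00/(12.6 × 3.60) = 1.7857

Method 2 (Little's Law):
W = 1/(μ-λ) = 1/3.60 = 0.277778
Wq = W - 1/μ = 0.277778 - 0.0793651 = 0.19841
Lq = λWq = 9.0 × 0.19841 = 1.7857 ✔ (matches Method 1)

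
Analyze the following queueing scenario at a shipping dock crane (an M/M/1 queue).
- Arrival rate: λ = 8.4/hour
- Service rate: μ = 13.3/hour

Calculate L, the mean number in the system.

ρ = λ/μ = 8.4/13.3 = 0.6316
For M/M/1: L = λ/(μ-λ)
L = 8.4/(13.3-8.4) = 8.4/4.90
L = 1.7143 containers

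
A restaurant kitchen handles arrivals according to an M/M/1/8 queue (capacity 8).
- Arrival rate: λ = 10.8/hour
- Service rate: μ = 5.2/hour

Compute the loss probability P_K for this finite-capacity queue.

ρ = λ/μ = 10.8/5.2 = 2.07692
P₀ = (1-ρ)/(1-ρ^(K+1)) = (1-2.07692)/(1-2.07692^9) = -1.0769/-718.0812 = 0.001500
P_K = P₀×ρ^K = 0.0014997 × 2.07692^8 = 0.0014997 × 346.2248 = 0.5192
Blocking probability = 51.92%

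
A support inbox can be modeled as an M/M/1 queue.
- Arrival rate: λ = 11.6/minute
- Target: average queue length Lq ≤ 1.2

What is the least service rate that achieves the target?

For M/M/1: Lq = λ²/(μ(μ-λ))
Need Lq ≤ 1.2, i.e. μ(μ-λ) ≥ λ²/1.2
μ² - 11.6μ - 134.56/1.2 ≥ 0  →  μ² - 11.6μ - 112.13333 ≥ 0
Quadratic formula (positive root): μ = [λ + √(λ² + 4×112.13333)]/2
Discriminant: 134.56 + 4×112.13333 = 583.0933, √583.0933 = 24.1473
μ ≥ (11.6 + 24.1473)/2 = 17.8737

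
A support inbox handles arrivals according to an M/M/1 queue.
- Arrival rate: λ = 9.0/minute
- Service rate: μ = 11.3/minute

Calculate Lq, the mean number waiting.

ρ = λ/μ = 9.0/11.3 = 0.7965
For M/M/1: Lq = λ²/(μ(μ-λ))
Lq = 81.00/(11.3 × 2.30)
Lq = 3.1166 emails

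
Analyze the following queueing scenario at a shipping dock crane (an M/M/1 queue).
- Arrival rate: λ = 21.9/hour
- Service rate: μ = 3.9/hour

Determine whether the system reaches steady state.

Stability requires ρ = λ/(cμ) < 1
ρ = 21.9/(1 × 3.9) = 21.9/3.90 = 5.6154
Since 5.6154 ≥ 1, the system is UNSTABLE.
Queue grows without bound. Need μ > λ = 21.9.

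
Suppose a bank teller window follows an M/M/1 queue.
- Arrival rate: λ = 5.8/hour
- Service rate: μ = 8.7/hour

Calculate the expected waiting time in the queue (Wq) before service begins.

First, compute utilization: ρ = λ/μ = 5.8/8.7 = 0.6667
For M/M/1: Wq = λ/(μ(μ-λ))
Wq = 5.8/(8.7 × (8.7-5.8))
Wq = 5.8/(8.7 × 2.90)
Wq = 0.2299 hours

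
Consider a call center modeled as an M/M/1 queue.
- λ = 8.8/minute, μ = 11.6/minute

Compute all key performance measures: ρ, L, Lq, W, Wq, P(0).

Step 1: ρ = λ/μ = 8.8/11.6 = 0.7586
Step 2: L = λ/(μ-λ) = 8.8/2.80 = 3.1429
Step 3: Lq = λ²/(μ(μ-λ)) = 77.44/(11.6×2.80) = 2.3842
Step 4: W = 1/(μ-λ) = 1/2.80 = 0.357143
Step 5: Wq = λ/(μ(μ-λ)) = 8.8/(11.6×2.80) = 0.2709
Step 6: P(0) = 1-ρ = 0.2414
Verify: L = λW = 8.8×0.357143 = 3.1429 ✔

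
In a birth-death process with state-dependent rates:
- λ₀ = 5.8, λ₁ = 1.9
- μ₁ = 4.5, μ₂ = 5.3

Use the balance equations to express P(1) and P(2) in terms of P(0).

Balance equations:
State 0: λ₀P₀ = μ₁P₁ → P₁ = (λ₀/μ₁)P₀ = (5.8/4.5)P₀ = 1.2889P₀
State 1: P₂ = (λ₀λ₁)/(μ₁μ₂)P₀ = (5.8×1.9)/(4.5×5.3)P₀ = 0.4621P₀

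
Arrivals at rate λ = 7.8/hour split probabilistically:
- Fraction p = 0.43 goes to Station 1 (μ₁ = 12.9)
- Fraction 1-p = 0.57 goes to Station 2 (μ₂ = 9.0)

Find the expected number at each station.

Effective rates: λ₁ = 7.8×0.43 = 3.354, λ₂ = 7.8×0.57 = 4.446
Station 1: ρ₁ = 3.354/12.9 = 0.2600, L₁ = ρ₁/(1-ρ₁) = 0.2600/(1-0.2600) = 0.3514
Station 2: ρ₂ = 4.446/9.0 = 0.4940, L₂ = ρ₂/(1-ρ₂) = 0.4940/(1-0.4940) = 0.9763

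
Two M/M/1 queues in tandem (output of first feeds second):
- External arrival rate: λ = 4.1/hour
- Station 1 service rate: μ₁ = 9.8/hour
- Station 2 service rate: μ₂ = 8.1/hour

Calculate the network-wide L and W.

By Jackson's theorem, each station behaves as independent M/M/1.
Station 1: ρ₁ = 4.1/9.8 = 0.4184, L₁ = ρ₁/(1-ρ₁) = λ/(μ₁-λ) = 4.1/5.70 = 0.7193
Station 2: ρ₂ = 4.1/8.1 = 0.5062, L₂ = ρ₂/(1-ρ₂) = λ/(μ₂-λ) = 4.1/4.00 = 1.0250
Total: L = L₁ + L₂ = 0.7193 + 1.0250 = 1.7443
W = L/λ = 1.7443/4.1 = 0.4254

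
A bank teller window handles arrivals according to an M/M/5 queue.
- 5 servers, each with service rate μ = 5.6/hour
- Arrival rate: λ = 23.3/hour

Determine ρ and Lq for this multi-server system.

Traffic intensity: ρ = λ/(cμ) = 23.3/(5×5.6) = 0.8321
Since ρ = 0.8321 < 1, system is stable.
Offered load a = λ/μ = cρ = 23.3/5.6 = 4.1607
P₀ = [ Σₙ₌₀^4 aⁿ/n! + a^5/(5!(1-ρ)) ]⁻¹
Σ = a^0/0! + a^1/1! + a^2/2! + a^3/3! + a^4/4! = 1.0000 + 4.1607 + 8.6558 + 12.0047 + 12.4871 = 38.3083
a^5/(5!(1-ρ)) = 1246.9225/(120 × 0.167857) = 61.9040
P₀ = 1/(38.3083 + 61.9040) = 0.009979
Lq = P₀·a^5·ρ / (5!(1-ρ)²) = 0.00997882 × 1246.9225 × 0.832143 / (120 × 0.0281760) = 3.0624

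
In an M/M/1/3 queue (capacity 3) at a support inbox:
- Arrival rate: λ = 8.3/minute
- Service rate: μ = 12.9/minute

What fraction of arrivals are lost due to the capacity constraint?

ρ = λ/μ = 8.3/12.9 = 0.64341
P₀ = (1-ρ)/(1-ρ^(K+1)) = (1-0.64341)/(1-0.64341^4) = 0.35659/0.82862 = 0.4303
P_K = P₀×ρ^K = 0.4303 × 0.64341^3 = 0.4303 × 0.2664 = 0.1146
Blocking probability = 11.46%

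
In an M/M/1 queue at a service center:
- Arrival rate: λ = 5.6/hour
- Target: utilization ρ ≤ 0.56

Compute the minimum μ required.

ρ = λ/μ, so μ = λ/ρ
μ ≥ 5.6/0.56 = 10.0000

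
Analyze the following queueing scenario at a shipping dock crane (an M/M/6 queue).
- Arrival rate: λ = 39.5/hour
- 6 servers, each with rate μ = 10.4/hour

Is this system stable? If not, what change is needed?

Stability requires ρ = λ/(cμ) < 1
ρ = 39.5/(6 × 10.4) = 39.5/62.40 = 0.6330
Since 0.6330 < 1, the system is STABLE.
The servers are busy 63.30% of the time.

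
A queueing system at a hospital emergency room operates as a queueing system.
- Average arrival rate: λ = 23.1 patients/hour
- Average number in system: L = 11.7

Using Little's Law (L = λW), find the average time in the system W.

Little's Law: L = λW, so W = L/λ
W = 11.7/23.1 = 0.5065 hours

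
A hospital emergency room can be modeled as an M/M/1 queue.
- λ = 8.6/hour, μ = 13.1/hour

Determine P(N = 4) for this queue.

ρ = λ/μ = 8.6/13.1 = 0.65649
P(n) = (1-ρ)ρⁿ
P(4) = (1-0.65649) × 0.65649^4
P(4) = 0.34351 × 0.18574
P(4) = 0.06380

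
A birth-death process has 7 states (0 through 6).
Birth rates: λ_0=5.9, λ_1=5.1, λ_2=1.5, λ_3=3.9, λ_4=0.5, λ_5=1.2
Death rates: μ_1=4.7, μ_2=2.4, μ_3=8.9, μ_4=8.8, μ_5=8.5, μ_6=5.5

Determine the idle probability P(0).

Ratios P(n)/P(0) = (λ₀···λₙ₋₁)/(μ₁···μₙ):
P(1)/P(0) = (5.9)/(4.7) = 1.2553
P(2)/P(0) = (5.9×5.1)/(4.7×2.4) = 2.6676
P(3)/P(0) = (5.9×5.1×1.5)/(4.7×2.4×8.9) = 0.4496
P(4)/P(0) = (5.9×5.1×1.5×3.9)/(4.7×2.4×8.9×8.8) = 0.1992
P(5)/P(0) = (5.9×5.1×1.5×3.9×0.5)/(4.7×2.4×8.9×8.8×8.5) = 0.01172
P(6)/P(0) = (5.9×5.1×1.5×3.9×0.5×1.2)/(4.7×2.4×8.9×8.8×8.5×5.5) = 0.002557

Normalization: ∑ P(n) = 1
P(0) × (1.0000 + 1.2553 + 2.6676 + 0.4496 + 0.1992 + 0.01172 + 0.002557) = 1
P(0) × 5.5860 = 1
P(0) = 1/5.5860 = 0.1790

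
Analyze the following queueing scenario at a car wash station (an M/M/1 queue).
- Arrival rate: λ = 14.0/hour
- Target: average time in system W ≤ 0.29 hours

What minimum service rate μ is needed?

For M/M/1: W = 1/(μ-λ)
Need W ≤ 0.29, so 1/(μ-λ) ≤ 0.29
μ - λ ≥ 1/0.29 = 3.4483
μ ≥ 14.0 + 3.4483 = 17.4483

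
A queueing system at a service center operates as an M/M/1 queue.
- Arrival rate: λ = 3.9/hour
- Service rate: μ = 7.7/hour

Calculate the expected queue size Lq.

ρ = λ/μ = 3.9/7.7 = 0.5065
For M/M/1: Lq = λ²/(μ(μ-λ))
Lq = 15.21/(7.7 × 3.80)
Lq = 0.5198 customers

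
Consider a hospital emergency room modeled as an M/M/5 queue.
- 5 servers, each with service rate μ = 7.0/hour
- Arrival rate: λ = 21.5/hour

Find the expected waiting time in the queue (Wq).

Traffic intensity: ρ = λ/(cμ) = 21.5/(5×7.0) = 0.6143
Since ρ = 0.6143 < 1, system is stable.
Offered load a = λ/μ = cρ = 21.5/7.0 = 3.0714
P₀ = [ Σₙ₌₀^4 aⁿ/n! + a^5/(5!(1-ρ)) ]⁻¹
Σ = a^0/0! + a^1/1! + a^2/2! + a^3/3! + a^4/4! = 1.00000 + 3.07143 + 4.71684 + 4.82914 + 3.70809 = 17.3255
a^5/(5!(1-ρ)) = 273.3393/(120 × 0.38571) = 5.9055
P₀ = 1/(17.3255 + 5.9055) = 0.04305
Lq = P₀·a^5·ρ / (5!(1-ρ)²) = 0.04305 × 273.3393 × 0.6143 / (120 × 0.1488) = 0.4048
Wq = Lq/λ = 0.4048/21.5 = 0.01883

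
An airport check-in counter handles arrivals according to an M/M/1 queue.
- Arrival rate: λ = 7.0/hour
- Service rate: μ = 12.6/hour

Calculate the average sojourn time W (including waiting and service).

First, compute utilization: ρ = λ/μ = 7.0/12.6 = 0.5556
For M/M/1: W = 1/(μ-λ)
W = 1/(12.6-7.0) = 1/5.60
W = 0.1786 hours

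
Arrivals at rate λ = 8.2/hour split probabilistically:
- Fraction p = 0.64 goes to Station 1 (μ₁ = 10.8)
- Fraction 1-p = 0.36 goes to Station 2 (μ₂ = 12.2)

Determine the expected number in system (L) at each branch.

Effective rates: λ₁ = 8.2×0.64 = 5.248, λ₂ = 8.2×0.36 = 2.952
Station 1: ρ₁ = 5.248/10.8 = 0.485926, L₁ = ρ₁/(1-ρ₁) = 0.485926/(1-0.485926) = 0.9452
Station 2: ρ₂ = 2.952/12.2 = 0.24197, L₂ = ρ₂/(1-ρ₂) = 0.24197/(1-0.24197) = 0.3192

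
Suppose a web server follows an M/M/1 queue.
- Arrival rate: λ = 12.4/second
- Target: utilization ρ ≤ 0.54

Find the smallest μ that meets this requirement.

ρ = λ/μ, so μ = λ/ρ
μ ≥ 12.4/0.54 = 22.9630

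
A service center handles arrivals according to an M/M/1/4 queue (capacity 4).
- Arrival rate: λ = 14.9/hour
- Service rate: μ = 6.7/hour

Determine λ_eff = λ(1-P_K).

ρ = λ/μ = 14.9/6.7 = 2.2239
P₀ = (1-ρ)/(1-ρ^(K+1)) = (1-2.2239)/(1-2.2239^5) = -1.2239/-53.3972 = 0.02292
P_K = P₀×ρ^K = 0.02292 × 2.2239^4 = 0.02292 × 24.4603 = 0.5606
λ_eff = λ(1-P_K) = 14.9 × (1 - 0.560642) = 14.9 × 0.439358 = 6.5464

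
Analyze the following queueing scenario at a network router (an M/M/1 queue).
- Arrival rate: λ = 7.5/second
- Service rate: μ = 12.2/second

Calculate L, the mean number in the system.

ρ = λ/μ = 7.5/12.2 = 0.6148
For M/M/1: L = λ/(μ-λ)
L = 7.5/(12.2-7.5) = 7.5/4.70
L = 1.5957 packets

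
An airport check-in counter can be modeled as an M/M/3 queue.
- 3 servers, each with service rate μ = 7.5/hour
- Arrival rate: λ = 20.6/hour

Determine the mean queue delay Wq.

Traffic intensity: ρ = λ/(cμ) = 20.6/(3×7.5) = 0.9156
Since ρ = 0.9156 < 1, system is stable.
Offered load a = λ/μ = cρ = 20.6/7.5 = 2.7467
P₀ = [ Σₙ₌₀^2 aⁿ/n! + a^3/(3!(1-ρ)) ]⁻¹
Σ = a^0/0! + a^1/1! + a^2/2! = 1.0000 + 2.7467 + 3.7721 = 7.5188
a^3/(3!(1-ρ)) = 20.72134/(6 × 0.08444444) = 40.8974
P₀ = 1/(7.5188 + 40.8974) = 0.02065
Lq = P₀·a^3·ρ / (3!(1-ρ)²) = 0.0206543 × 20.7213 × 0.915556 / (6 × 0.00713086) = 9.1584
Wq = Lq/λ = 9.1584/20.6 = 0.4446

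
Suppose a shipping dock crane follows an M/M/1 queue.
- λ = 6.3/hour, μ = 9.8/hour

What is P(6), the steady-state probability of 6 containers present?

ρ = λ/μ = 6.3/9.8 = 0.6429
P(n) = (1-ρ)ρⁿ
P(6) = (1-0.6429) × 0.6429^6
P(6) = 0.3571 × 0.07061
P(6) = 0.02521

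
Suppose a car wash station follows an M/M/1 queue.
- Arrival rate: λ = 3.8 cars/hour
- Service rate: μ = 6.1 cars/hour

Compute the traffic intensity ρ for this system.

Server utilization: ρ = λ/μ
ρ = 3.8/6.1 = 0.6230
The server is busy 62.30% of the time.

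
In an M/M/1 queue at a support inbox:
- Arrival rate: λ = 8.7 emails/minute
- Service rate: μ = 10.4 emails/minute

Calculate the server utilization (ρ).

Server utilization: ρ = λ/μ
ρ = 8.7/10.4 = 0.8365
The server is busy 83.65% of the time.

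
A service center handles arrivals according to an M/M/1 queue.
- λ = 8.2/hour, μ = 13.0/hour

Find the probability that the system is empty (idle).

ρ = λ/μ = 8.2/13.0 = 0.6308
P(0) = 1 - ρ = 1 - 0.6308 = 0.3692
The server is idle 36.92% of the time.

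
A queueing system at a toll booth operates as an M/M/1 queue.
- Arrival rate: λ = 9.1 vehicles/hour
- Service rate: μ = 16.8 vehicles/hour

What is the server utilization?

Server utilization: ρ = λ/μ
ρ = 9.1/16.8 = 0.5417
The server is busy 54.17% of the time.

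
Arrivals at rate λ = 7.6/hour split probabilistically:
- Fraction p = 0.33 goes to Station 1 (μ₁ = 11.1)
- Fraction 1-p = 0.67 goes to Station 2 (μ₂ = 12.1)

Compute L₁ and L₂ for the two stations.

Effective rates: λ₁ = 7.6×0.33 = 2.508, λ₂ = 7.6×0.67 = 5.092
Station 1: ρ₁ = 2.508/11.1 = 0.22595, L₁ = ρ₁/(1-ρ₁) = 0.22595/(1-0.22595) = 0.2919
Station 2: ρ₂ = 5.092/12.1 = 0.42083, L₂ = ρ₂/(1-ρ₂) = 0.42083/(1-0.42083) = 0.7266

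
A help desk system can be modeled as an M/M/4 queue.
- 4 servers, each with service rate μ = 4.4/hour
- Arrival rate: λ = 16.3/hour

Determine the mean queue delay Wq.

Traffic intensity: ρ = λ/(cμ) = 16.3/(4×4.4) = 0.9261
Since ρ = 0.9261 < 1, system is stable.
Offered load a = λ/μ = cρ = 16.3/4.4 = 3.7045
P₀ = [ Σₙ₌₀^3 aⁿ/n! + a^4/(4!(1-ρ)) ]⁻¹
Σ = a^0/0! + a^1/1! + a^2/2! + a^3/3! = 1.00000 + 3.70455 + 6.86183 + 8.47332 = 20.0397
a^4/(4!(1-ρ)) = 188.3388/(24 × 0.07386364) = 106.2424
P₀ = 1/(20.0397 + 106.2424) = 0.007919
Lq = P₀·a^4·ρ / (4!(1-ρ)²) = 0.00791878 × 188.3388 × 0.926136 / (24 × 0.00545584) = 10.5487
Wq = Lq/λ = 10.5487/16.3 = 0.6472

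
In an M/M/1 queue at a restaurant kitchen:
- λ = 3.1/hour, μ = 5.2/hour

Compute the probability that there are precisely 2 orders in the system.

ρ = λ/μ = 3.1/5.2 = 0.5962
P(n) = (1-ρ)ρⁿ
P(2) = (1-0.5962) × 0.5962^2
P(2) = 0.40380 × 0.35545
P(2) = 0.1435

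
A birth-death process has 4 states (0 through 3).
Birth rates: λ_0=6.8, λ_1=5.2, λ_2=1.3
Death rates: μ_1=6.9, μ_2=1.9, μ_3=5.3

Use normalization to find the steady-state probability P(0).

Ratios P(n)/P(0) = (λ₀···λₙ₋₁)/(μ₁···μₙ):
P(1)/P(0) = (6.8)/(6.9) = 0.9855
P(2)/P(0) = (6.8×5.2)/(6.9×1.9) = 2.6972
P(3)/P(0) = (6.8×5.2×1.3)/(6.9×1.9×5.3) = 0.6616

Normalization: ∑ P(n) = 1
P(0) × (1.0000 + 0.9855 + 2.6972 + 0.6616) = 1
P(0) × 5.3443 = 1
P(0) = 1/5.3443 = 0.1871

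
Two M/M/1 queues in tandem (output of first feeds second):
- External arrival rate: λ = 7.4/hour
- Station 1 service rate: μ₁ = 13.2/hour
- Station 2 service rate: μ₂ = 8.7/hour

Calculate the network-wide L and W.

By Jackson's theorem, each station behaves as independent M/M/1.
Station 1: ρ₁ = 7.4/13.2 = 0.5606, L₁ = ρ₁/(1-ρ₁) = λ/(μ₁-λ) = 7.4/5.80 = 1.2759
Station 2: ρ₂ = 7.4/8.7 = 0.8506, L₂ = ρ₂/(1-ρ₂) = λ/(μ₂-λ) = 7.4/1.30 = 5.6923
Total: L = L₁ + L₂ = 1.2759 + 5.6923 = 6.9682
W = L/λ = 6.9682/7.4 = 0.9416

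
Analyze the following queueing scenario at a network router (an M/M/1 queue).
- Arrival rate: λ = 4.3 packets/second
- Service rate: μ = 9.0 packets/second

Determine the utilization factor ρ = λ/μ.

Server utilization: ρ = λ/μ
ρ = 4.3/9.0 = 0.4778
The server is busy 47.78% of the time.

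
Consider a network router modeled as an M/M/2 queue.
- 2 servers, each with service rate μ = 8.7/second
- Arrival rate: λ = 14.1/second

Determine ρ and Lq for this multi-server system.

Traffic intensity: ρ = λ/(cμ) = 14.1/(2×8.7) = 0.8103
Since ρ = 0.8103 < 1, system is stable.
Offered load a = λ/μ = cρ = 14.1/8.7 = 1.6207
P₀ = [ Σₙ₌₀^1 aⁿ/n! + a^2/(2!(1-ρ)) ]⁻¹
Σ = a^0/0! + a^1/1! = 1.0000 + 1.6207 = 2.6207
a^2/(2!(1-ρ)) = 2.62663/(2 × 0.189655) = 6.9248
P₀ = 1/(2.6207 + 6.9248) = 0.1048
Lq = P₀·a^2·ρ / (2!(1-ρ)²) = 0.104762 × 2.62663 × 0.810345 / (2 × 0.0359691) = 3.0997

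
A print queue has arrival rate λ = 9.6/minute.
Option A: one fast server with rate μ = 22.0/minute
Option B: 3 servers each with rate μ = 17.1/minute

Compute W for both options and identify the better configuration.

Option A: single server μ = 22.0 (M/M/1)
  ρ_A = 9.6/22.0 = 0.4364
  W_A = 1/(μ-λ) = 1/(22.0-9.6) = 1/12.40 = 0.08065

Option B: 3 servers μ = 17.1 (M/M/3)
  ρ_B = λ/(cμ) = 9.6/(3×17.1) = 0.1871
  Offered load a = λ/μ = cρ = 9.6/17.1 = 0.5614
  P₀ = [ Σₙ₌₀^2 aⁿ/n! + a^3/(3!(1-ρ)) ]⁻¹
  Σ = a^0/0! + a^1/1! + a^2/2! = 1.0000 + 0.5614 + 0.1576 = 1.7190
  a^3/(3!(1-ρ)) = 0.17694/(6 × 0.81287) = 0.03628
  P₀ = 1/(1.7190 + 0.03628) = 0.5697
  Lq = P₀·a^3·ρ / (3!(1-ρ)²) = 0.56971 × 0.17694 × 0.18713 / (6 × 0.66075) = 0.004758
  Wq_B = Lq/λ = 0.00475825/9.6 = 0.0004957
  W_B = Wq_B + 1/μ = 0.0004957 + 0.05848 = 0.05898

Since W_B = 0.05898 < W_A = 0.08065, Option B (multiple servers) has the shorter time in system.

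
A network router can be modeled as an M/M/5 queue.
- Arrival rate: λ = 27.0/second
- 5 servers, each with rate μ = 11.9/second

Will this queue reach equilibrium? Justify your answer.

Stability requires ρ = λ/(cμ) < 1
ρ = 27.0/(5 × 11.9) = 27.0/59.50 = 0.4538
Since 0.4538 < 1, the system is STABLE.
The servers are busy 45.38% of the time.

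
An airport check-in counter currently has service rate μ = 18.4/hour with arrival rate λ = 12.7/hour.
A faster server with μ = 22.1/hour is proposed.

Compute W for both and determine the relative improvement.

System 1: ρ₁ = 12.7/18.4 = 0.6902, W₁ = 1/(18.4-12.7) = 0.17544
System 2: ρ₂ = 12.7/22.1 = 0.5747, W₂ = 1/(22.1-12.7) = 0.10638
Improvement: (W₁-W₂)/W₁ = (0.17544-0.10638)/0.17544 = 39.36%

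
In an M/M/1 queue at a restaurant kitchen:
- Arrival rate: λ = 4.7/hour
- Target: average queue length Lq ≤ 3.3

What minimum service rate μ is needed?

For M/M/1: Lq = λ²/(μ(μ-λ))
Need Lq ≤ 3.3, i.e. μ(μ-λ) ≥ λ²/3.3
μ² - 4.7μ - 22.09/3.3 ≥ 0  →  μ² - 4.7μ - 6.69394 ≥ 0
Quadratic formula (positive root): μ = [λ + √(λ² + 4×6.69394)]/2
Discriminant: 22.09 + 4×6.69394 = 48.8658, √48.8658 = 6.9904
μ ≥ (4.7 + 6.9904)/2 = 5.8452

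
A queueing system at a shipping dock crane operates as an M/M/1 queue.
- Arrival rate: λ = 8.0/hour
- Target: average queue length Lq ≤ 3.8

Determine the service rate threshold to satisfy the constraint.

For M/M/1: Lq = λ²/(μ(μ-λ))
Need Lq ≤ 3.8, i.e. μ(μ-λ) ≥ λ²/3.8
μ² - 8.0μ - 64.00/3.8 ≥ 0  →  μ² - 8.0μ - 16.8421 ≥ 0
Quadratic formula (positive root): μ = [λ + √(λ² + 4×16.8421)]/2
Discriminant: 64.00 + 4×16.8421 = 131.3684, √131.3684 = 11.4616
μ ≥ (8.0 + 11.4616)/2 = 9.7308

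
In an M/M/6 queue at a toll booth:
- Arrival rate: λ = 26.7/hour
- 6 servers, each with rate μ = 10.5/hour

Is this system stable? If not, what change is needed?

Stability requires ρ = λ/(cμ) < 1
ρ = 26.7/(6 × 10.5) = 26.7/63.00 = 0.4238
Since 0.4238 < 1, the system is STABLE.
The servers are busy 42.38% of the time.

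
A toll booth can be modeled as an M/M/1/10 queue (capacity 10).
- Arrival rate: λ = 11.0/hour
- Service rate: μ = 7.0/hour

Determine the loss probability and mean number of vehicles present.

ρ = λ/μ = 11.0/7.0 = 1.57143
P₀ = (1-ρ)/(1-ρ^(K+1)) = (1-1.57143)/(1-1.57143^11) = -0.5714/-143.2931 = 0.003988
P_K = P₀×ρ^K = 0.003988 × 1.57143^10 = 0.003988 × 91.8228 = 0.3662
Blocking probability P_10 = 0.3662 (36.62%)
L = ρ[1 - (K+1)ρ^K + Kρ^(K+1)] / [(1-ρ)(1-ρ^(K+1))]
L = 1.57143 × (1 - 11×91.8228 + 10×144.2931) / ((1 - 1.57143) × (1 - 144.2931)) = 8.3268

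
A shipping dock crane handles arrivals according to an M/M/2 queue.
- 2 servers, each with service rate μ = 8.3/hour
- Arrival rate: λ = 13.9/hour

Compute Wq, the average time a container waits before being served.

Traffic intensity: ρ = λ/(cμ) = 13.9/(2×8.3) = 0.8373
Since ρ = 0.8373 < 1, system is stable.
Offered load a = λ/μ = cρ = 13.9/8.3 = 1.6747
P₀ = [ Σₙ₌₀^1 aⁿ/n! + a^2/(2!(1-ρ)) ]⁻¹
Σ = a^0/0! + a^1/1! = 1.0000 + 1.6747 = 2.6747
a^2/(2!(1-ρ)) = 2.8046/(2 × 0.16265) = 8.6216
P₀ = 1/(2.6747 + 8.6216) = 0.08852
Lq = P₀·a^2·ρ / (2!(1-ρ)²) = 0.088525 × 2.8046 × 0.83735 / (2 × 0.026455) = 3.9292
Wq = Lq/λ = 3.9292/13.9 = 0.2827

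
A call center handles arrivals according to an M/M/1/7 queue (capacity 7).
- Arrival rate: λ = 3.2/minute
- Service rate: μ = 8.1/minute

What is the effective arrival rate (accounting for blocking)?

ρ = λ/μ = 3.2/8.1 = 0.39506
P₀ = (1-ρ)/(1-ρ^(K+1)) = (1-0.39506)/(1-0.39506^8) = 0.6049/0.9994 = 0.6053
P_K = P₀×ρ^K = 0.60530 × 0.39506^7 = 0.60530 × 0.0015019 = 0.0009091
λ_eff = λ(1-P_K) = 3.2 × (1 - 0.0009091) = 3.2 × 0.9991 = 3.1971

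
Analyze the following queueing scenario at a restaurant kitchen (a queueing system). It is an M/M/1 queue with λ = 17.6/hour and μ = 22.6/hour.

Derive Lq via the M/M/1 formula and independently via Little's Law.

Method 1 (direct): Lq = λ²/(μ(μ-λ)) = 309.76/(22.6 × 5.00) = 2.7412

Method 2 (Little's Law):
W = 1/(μ-λ) = 1/5.00 = 0.2000
Wq = W - 1/μ = 0.2000 - 0.04425 = 0.15575
Lq = λWq = 17.6 × 0.15575 = 2.7412 ✔ (matches Method 1)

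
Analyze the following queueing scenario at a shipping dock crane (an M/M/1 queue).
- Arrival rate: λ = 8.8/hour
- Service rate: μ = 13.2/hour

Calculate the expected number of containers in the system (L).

ρ = λ/μ = 8.8/13.2 = 0.6667
For M/M/1: L = λ/(μ-λ)
L = 8.8/(13.2-8.8) = 8.8/4.40
L = 2.0000 containers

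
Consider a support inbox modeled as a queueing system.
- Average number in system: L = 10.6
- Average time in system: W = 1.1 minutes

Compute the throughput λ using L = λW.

Little's Law: L = λW, so λ = L/W
λ = 10.6/1.1 = 9.6364 emails/minute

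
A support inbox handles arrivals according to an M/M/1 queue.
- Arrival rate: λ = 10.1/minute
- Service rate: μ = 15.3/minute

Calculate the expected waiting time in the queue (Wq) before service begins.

First, compute utilization: ρ = λ/μ = 10.1/15.3 = 0.6601
For M/M/1: Wq = λ/(μ(μ-λ))
Wq = 10.1/(15.3 × (15.3-10.1))
Wq = 10.1/(15.3 × 5.20)
Wq = 0.1269 minutes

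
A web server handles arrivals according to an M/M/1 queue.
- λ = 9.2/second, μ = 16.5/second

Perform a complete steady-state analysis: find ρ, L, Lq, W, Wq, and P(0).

Step 1: ρ = λ/μ = 9.2/16.5 = 0.5576
Step 2: L = λ/(μ-λ) = 9.2/7.30 = 1.2603
Step 3: Lq = λ²/(μ(μ-λ)) = 84.64/(16.5×7.30) = 0.7027
Step 4: W = 1/(μ-λ) = 1/7.30 = 0.13699
Step 5: Wq = λ/(μ(μ-λ)) = 9.2/(16.5×7.30) = 0.07638
Step 6: P(0) = 1-ρ = 0.4424
Verify: L = λW = 9.2×0.13699 = 1.2603 ✔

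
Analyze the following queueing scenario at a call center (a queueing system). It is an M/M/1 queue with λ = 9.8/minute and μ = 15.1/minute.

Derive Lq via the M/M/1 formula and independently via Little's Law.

Method 1 (direct): Lq = λ²/(μ(μ-λ)) = 96.04/(15.1 × 5.30) = 1.2000

Method 2 (Little's Law):
W = 1/(μ-λ) = 1/5.30 = 0.18868
Wq = W - 1/μ = 0.18868 - 0.066225 = 0.12245
Lq = λWq = 9.8 × 0.12245 = 1.2000 ✔ (matches Method 1)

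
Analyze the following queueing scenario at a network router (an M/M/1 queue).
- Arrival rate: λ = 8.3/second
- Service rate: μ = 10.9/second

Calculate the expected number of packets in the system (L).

ρ = λ/μ = 8.3/10.9 = 0.7615
For M/M/1: L = λ/(μ-λ)
L = 8.3/(10.9-8.3) = 8.3/2.60
L = 3.1923 packets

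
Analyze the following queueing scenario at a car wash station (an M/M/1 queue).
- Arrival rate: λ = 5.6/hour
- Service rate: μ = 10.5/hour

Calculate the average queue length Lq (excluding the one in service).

ρ = λ/μ = 5.6/10.5 = 0.5333
For M/M/1: Lq = λ²/(μ(μ-λ))
Lq = 31.36/(10.5 × 4.90)
Lq = 0.6095 cars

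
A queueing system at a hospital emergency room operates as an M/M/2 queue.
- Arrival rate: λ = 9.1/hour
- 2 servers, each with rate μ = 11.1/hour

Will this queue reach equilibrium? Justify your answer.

Stability requires ρ = λ/(cμ) < 1
ρ = 9.1/(2 × 11.1) = 9.1/22.20 = 0.4099
Since 0.4099 < 1, the system is STABLE.
The servers are busy 40.99% of the time.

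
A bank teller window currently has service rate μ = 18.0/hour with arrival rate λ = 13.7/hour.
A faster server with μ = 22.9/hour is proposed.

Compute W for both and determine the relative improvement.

System 1: ρ₁ = 13.7/18.0 = 0.7611, W₁ = 1/(18.0-13.7) = 0.23256
System 2: ρ₂ = 13.7/22.9 = 0.5983, W₂ = 1/(22.9-13.7) = 0.10870
Improvement: (W₁-W₂)/W₁ = (0.23256-0.10870)/0.23256 = 53.26%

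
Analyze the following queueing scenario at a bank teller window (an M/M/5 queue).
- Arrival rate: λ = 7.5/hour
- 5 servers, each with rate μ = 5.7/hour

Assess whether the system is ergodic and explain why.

Stability requires ρ = λ/(cμ) < 1
ρ = 7.5/(5 × 5.7) = 7.5/28.50 = 0.2632
Since 0.2632 < 1, the system is STABLE.
The servers are busy 26.32% of the time.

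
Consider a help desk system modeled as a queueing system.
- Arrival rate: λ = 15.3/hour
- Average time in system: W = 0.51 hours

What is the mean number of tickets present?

Little's Law: L = λW
L = 15.3 × 0.51 = 7.8030 tickets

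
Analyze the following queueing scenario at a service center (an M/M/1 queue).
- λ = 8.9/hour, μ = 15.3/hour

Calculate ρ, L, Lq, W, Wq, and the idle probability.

Step 1: ρ = λ/μ = 8.9/15.3 = 0.5817
Step 2: L = λ/(μ-λ) = 8.9/6.40 = 1.3906
Step 3: Lq = λ²/(μ(μ-λ)) = 79.21/(15.3×6.40) = 0.8089
Step 4: W = 1/(μ-λ) = 1/6.40 = 0.15625
Step 5: Wq = λ/(μ(μ-λ)) = 8.9/(15.3×6.40) = 0.09089
Step 6: P(0) = 1-ρ = 0.4183
Verify: L = λW = 8.9×0.15625 = 1.3906 ✔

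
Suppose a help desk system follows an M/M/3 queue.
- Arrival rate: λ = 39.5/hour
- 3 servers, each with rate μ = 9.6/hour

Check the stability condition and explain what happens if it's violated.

Stability requires ρ = λ/(cμ) < 1
ρ = 39.5/(3 × 9.6) = 39.5/28.80 = 1.3715
Since 1.3715 ≥ 1, the system is UNSTABLE.
Need c > λ/μ = 39.5/9.6 = 4.11.
Minimum servers needed: c = 5.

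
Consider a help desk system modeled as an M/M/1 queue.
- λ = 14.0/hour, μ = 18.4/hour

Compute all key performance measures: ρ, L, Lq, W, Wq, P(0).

Step 1: ρ = λ/μ = 14.0/18.4 = 0.7609
Step 2: L = λ/(μ-λ) = 14.0/4.40 = 3.1818
Step 3: Lq = λ²/(μ(μ-λ)) = 196.00/(18.4×4.40) = 2.4209
Step 4: W = 1/(μ-λ) = 1/4.40 = 0.22727
Step 5: Wq = λ/(μ(μ-λ)) = 14.0/(18.4×4.40) = 0.1729
Step 6: P(0) = 1-ρ = 0.2391
Verify: L = λW = 14.0×0.22727 = 3.1818 ✔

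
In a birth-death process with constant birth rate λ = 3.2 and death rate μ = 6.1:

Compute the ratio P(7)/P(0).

For constant rates: P(n)/P(0) = (λ/μ)^n
P(7)/P(0) = (3.2/6.1)^7 = 0.5246^7 = 0.01093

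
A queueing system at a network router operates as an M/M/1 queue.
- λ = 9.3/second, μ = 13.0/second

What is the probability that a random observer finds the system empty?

ρ = λ/μ = 9.3/13.0 = 0.7154
P(0) = 1 - ρ = 1 - 0.7154 = 0.2846
The server is idle 28.46% of the time.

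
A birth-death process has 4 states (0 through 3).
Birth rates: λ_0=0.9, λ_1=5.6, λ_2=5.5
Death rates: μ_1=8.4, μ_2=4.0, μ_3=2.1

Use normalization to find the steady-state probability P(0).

Ratios P(n)/P(0) = (λ₀···λₙ₋₁)/(μ₁···μₙ):
P(1)/P(0) = (0.9)/(8.4) = 0.1071
P(2)/P(0) = (0.9×5.6)/(8.4×4.0) = 0.1500
P(3)/P(0) = (0.9×5.6×5.5)/(8.4×4.0×2.1) = 0.3929

Normalization: ∑ P(n) = 1
P(0) × (1.0000 + 0.1071 + 0.1500 + 0.3929) = 1
P(0) × 1.6500 = 1
P(0) = 1/1.6500 = 0.6061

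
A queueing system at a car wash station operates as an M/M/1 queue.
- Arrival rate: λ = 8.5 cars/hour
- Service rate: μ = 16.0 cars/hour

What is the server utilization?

Server utilization: ρ = λ/μ
ρ = 8.5/16.0 = 0.5312
The server is busy 53.12% of the time.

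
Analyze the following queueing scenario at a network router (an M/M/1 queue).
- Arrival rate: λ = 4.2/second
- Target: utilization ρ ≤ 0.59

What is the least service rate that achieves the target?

ρ = λ/μ, so μ = λ/ρ
μ ≥ 4.2/0.59 = 7.1186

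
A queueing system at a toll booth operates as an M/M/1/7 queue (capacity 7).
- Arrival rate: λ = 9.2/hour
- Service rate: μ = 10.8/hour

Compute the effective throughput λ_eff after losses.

ρ = λ/μ = 9.2/10.8 = 0.85185
P₀ = (1-ρ)/(1-ρ^(K+1)) = (1-0.85185)/(1-0.85185^8) = 0.14815/0.72273 = 0.2050
P_K = P₀×ρ^K = 0.20499 × 0.85185^7 = 0.20499 × 0.32549 = 0.06672
λ_eff = λ(1-P_K) = 9.2 × (1 - 0.06672) = 9.2 × 0.93328 = 8.5862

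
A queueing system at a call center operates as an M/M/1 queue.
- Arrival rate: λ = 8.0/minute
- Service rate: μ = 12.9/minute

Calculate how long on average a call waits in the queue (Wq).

First, compute utilization: ρ = λ/μ = 8.0/12.9 = 0.6202
For M/M/1: Wq = λ/(μ(μ-λ))
Wq = 8.0/(12.9 × (12.9-8.0))
Wq = 8.0/(12.9 × 4.90)
Wq = 0.1266 minutes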